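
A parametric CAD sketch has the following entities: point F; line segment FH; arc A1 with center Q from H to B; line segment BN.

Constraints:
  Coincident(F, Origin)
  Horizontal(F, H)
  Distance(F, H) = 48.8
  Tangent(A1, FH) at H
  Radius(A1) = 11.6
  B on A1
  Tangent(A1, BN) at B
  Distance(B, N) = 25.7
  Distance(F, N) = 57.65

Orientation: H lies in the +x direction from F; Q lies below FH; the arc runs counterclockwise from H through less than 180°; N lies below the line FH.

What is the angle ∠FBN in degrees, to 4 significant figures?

121.5°

Checks: |QB| = 11.60 ✓; ∠(QB, BN) = 90.00° ✓; |BN| = 25.70 ✓; |FN| = 57.65 ✓.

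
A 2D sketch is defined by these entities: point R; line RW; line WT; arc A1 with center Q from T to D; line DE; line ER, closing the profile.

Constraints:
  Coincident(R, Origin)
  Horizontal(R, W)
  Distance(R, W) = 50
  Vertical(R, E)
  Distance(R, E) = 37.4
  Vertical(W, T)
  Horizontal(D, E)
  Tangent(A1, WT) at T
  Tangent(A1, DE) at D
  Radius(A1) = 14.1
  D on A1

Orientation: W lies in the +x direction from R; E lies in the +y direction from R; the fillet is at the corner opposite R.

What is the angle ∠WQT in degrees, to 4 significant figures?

58.82°

The virtual corner opposite R is at (50.00, 37.40). A1 meets WT tangentially, so QT is at right angles to WT and tangency of A1 to DE means the radius QD is perpendicular to DE, with radius 14.1, so the center Q sits 14.1 in from both sides at Q = (35.90, 23.30). That places the tangent points at T = (50.00, 23.30) on WT and D = (35.90, 37.40) on DE. Then cos ∠WQT = QW·QT / (|QW||QT|), giving 58.82°.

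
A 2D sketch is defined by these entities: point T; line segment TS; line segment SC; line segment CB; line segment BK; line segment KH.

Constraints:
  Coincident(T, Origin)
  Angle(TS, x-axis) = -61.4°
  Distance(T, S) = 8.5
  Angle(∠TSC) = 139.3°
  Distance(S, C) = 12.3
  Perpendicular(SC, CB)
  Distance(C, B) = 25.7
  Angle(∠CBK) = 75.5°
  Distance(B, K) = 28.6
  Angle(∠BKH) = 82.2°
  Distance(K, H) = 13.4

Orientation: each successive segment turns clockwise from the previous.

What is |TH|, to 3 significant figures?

3.91

∠CBK = 75.5° gives BK at 63.4° from the x-axis; with |BK| = 28.6, K = (-10.8, 11.5). ∠BKH = 82.2° gives KH at -34.4° from the x-axis; with |KH| = 13.4, H = (0.224, 3.90). Then |TH| = |H − T| = 3.91.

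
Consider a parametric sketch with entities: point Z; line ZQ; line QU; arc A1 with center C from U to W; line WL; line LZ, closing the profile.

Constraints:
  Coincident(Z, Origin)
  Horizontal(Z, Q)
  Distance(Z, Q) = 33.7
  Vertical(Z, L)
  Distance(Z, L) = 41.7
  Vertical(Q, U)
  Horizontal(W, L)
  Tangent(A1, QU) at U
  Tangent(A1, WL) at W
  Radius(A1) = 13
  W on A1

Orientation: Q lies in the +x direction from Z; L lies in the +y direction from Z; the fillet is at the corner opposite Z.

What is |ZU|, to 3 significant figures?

44.3

The virtual corner opposite Z is at (33.7, 41.7). A1 meets QU tangentially, so CU is at right angles to QU and tangency of A1 to WL means the radius CW is perpendicular to WL, with radius 13.0, so the center C sits 13.0 in from both sides at C = (20.7, 28.7). That places the tangent points at U = (33.7, 28.7) on QU and W = (20.7, 41.7) on WL. Then |ZU| = |U − Z| = 44.3.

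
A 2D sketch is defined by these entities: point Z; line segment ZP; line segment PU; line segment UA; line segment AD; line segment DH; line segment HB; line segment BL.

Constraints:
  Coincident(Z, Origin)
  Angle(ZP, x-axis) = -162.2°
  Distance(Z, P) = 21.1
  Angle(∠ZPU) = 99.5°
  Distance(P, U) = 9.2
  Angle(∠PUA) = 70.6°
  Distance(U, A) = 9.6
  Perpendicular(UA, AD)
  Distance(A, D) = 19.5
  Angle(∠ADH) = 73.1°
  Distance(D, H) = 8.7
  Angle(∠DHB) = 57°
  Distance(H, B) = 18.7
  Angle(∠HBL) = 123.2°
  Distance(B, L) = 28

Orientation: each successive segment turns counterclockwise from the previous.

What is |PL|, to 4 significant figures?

39.58

∠DHB = 57.0° gives HB at -12.40° from the x-axis; with |HB| = 18.7, B = (-7.257, -3.950). ∠HBL = 123.2° gives BL at 44.40° from the x-axis; with |BL| = 28.0, L = (12.75, 15.64). Then |PL| = |L − P| = 39.58.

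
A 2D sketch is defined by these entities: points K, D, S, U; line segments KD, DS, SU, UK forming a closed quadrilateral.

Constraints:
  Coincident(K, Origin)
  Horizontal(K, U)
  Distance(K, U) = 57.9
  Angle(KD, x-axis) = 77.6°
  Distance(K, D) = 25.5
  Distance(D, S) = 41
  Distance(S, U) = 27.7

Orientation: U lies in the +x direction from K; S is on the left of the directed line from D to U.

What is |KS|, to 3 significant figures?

52.9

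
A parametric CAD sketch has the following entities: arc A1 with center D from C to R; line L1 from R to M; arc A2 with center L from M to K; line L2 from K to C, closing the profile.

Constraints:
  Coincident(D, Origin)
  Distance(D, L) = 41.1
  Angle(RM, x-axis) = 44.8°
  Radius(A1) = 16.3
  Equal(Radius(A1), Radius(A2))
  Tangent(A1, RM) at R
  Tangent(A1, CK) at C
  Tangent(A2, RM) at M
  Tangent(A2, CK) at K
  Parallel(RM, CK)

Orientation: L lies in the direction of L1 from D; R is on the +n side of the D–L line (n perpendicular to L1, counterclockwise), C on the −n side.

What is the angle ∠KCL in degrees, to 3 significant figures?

21.6°

The slot axis is L1's direction at 44.8°, so u = (cos 44.8°, sin 44.8°) = (0.710, 0.705) and n = (−sin 44.8°, cos 44.8°) = (-0.705, 0.710). D is at the origin and L lies 41.1 along u from D, so L = 41.1·u = (29.2, 29.0). Tangency of A1 to both parallel lines with radius 16.3 puts R and C at D ± 16.3·n: R = (-11.5, 11.6), C = (11.5, -11.6). Equal radii place M and K the same way about L: M = L + 16.3·n = (17.7, 40.5), K = L − 16.3·n = (40.6, 17.4). Then cos ∠KCL = CK·CL / (|CK||CL|), giving 21.6°.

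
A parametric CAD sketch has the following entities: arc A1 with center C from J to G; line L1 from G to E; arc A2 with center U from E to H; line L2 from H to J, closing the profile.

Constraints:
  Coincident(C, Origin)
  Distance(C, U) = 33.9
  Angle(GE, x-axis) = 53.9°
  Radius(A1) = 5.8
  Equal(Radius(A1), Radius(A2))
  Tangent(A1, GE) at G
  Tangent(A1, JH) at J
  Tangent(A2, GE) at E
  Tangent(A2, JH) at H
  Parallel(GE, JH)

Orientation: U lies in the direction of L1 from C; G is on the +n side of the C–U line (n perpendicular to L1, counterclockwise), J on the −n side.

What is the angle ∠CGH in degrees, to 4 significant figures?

71.11°

The slot axis is L1's direction at 53.9°, so u = (cos 53.9°, sin 53.9°) = (0.5892, 0.8080) and n = (−sin 53.9°, cos 53.9°) = (-0.8080, 0.5892). C is at the origin and U lies 33.9 along u from C, so U = 33.9·u = (19.97, 27.39). Tangency of A1 to both parallel lines with radius 5.8 puts G and J at C ± 5.8·n: G = (-4.686, 3.417), J = (4.686, -3.417). Equal radii place E and H the same way about U: E = U + 5.8·n = (15.29, 30.81), H = U − 5.8·n = (24.66, 23.97). Then cos ∠CGH = GC·GH / (|GC||GH|), giving 71.11°.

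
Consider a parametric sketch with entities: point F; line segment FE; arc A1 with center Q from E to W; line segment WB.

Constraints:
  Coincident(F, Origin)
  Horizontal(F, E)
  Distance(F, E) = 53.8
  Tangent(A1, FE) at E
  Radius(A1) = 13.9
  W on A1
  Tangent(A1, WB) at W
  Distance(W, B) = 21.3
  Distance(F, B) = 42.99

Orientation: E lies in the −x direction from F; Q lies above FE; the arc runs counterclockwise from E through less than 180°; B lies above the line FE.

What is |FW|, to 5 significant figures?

41.881

F is at the origin; FE is horizontal with |FE| = 53.8 and E on the −x side, so E = (-53.800, 0.0000). A1 meets FE tangentially, so QE is at right angles to FE, so Q = E + (0, 13.9) = (-53.800, 13.900). Since QW ⟂ WB (tangency), |QB| = √(13.9² + 21.3²) = 25.434 regardless of where W sits on A1. So B lies on both circle(F, 42.99) and circle(Q, 25.434); the above-FE intersection is B = (-32.627, 27.993). W is the foot of the tangent from B: W = (-41.026, 8.4189).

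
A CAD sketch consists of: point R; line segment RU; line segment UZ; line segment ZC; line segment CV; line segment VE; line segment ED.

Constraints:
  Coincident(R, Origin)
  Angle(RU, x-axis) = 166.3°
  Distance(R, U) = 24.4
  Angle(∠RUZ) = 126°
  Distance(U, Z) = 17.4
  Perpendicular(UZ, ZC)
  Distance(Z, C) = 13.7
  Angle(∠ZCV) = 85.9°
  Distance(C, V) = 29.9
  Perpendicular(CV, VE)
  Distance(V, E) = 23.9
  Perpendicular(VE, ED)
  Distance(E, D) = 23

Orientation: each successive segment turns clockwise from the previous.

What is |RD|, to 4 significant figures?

40.35

R is at the origin; RU runs at 166.3° with length 24.4, so U = (-23.71, 5.779). ∠RUZ = 126.0° gives UZ at 112.3° from the x-axis; with |UZ| = 17.4, Z = (-30.31, 21.88). The perpendicularity gives ZC at right angles to UZ, so ZC runs at 22.30°; with |ZC| = 13.7, C = (-17.63, 27.08). ∠ZCV = 85.9° gives CV at -71.80° from the x-axis; with |CV| = 29.9, V = (-8.294, -1.328). CV ⟂ VE, so VE runs at -161.8°; with |VE| = 23.9, E = (-31.00, -8.793). The perpendicularity gives ED at right angles to VE, so ED runs at 108.2°; with |ED| = 23.0, D = (-38.18, 13.06). Then |RD| = |D − R| = 40.35.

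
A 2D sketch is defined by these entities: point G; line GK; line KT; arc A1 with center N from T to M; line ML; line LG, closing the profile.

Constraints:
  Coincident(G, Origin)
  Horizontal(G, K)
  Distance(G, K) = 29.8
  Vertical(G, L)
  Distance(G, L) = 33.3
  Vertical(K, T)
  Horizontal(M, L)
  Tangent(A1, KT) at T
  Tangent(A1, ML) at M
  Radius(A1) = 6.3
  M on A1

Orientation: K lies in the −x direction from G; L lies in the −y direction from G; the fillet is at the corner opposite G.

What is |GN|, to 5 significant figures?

35.795

G is at the origin; G and K share the same y with |GK| = 29.8 and K on the −x side, so K = (-29.800, 0.0000). GL is vertical with |GL| = 33.3 and L on the −y side, so L = (0.0000, -33.300). The virtual corner opposite G is at (-29.800, -33.300). Tangency of A1 to KT means the radius NT is perpendicular to KT and since A1 is tangent to ML there, NM ⟂ ML, with radius 6.3, so the center N sits 6.3 in from both sides at N = (-23.500, -27.000). Then |GN| = |N − G| = 35.795.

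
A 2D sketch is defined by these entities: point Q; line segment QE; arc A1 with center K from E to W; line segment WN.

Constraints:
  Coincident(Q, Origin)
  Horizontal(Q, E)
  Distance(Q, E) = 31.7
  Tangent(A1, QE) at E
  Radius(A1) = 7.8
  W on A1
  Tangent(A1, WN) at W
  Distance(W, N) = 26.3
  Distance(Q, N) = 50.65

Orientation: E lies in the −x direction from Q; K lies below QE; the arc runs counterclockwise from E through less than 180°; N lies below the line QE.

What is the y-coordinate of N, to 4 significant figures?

-34.74

Q is at the origin; Q and E share the same y with |QE| = 31.7 and E on the −x side, so E = (-31.70, 0.000). A1 meets QE tangentially, so KE is at right angles to QE, so K = E + (0, -7.8) = (-31.70, -7.800). Since KW ⟂ WN (tangency), |KN| = √(7.8² + 26.3²) = 27.43 regardless of where W sits on A1. So N lies on both circle(Q, 50.65) and circle(K, 27.43); the below-QE intersection is N = (-36.86, -34.74). W is the foot of the tangent from N: W = (-39.46, -8.573).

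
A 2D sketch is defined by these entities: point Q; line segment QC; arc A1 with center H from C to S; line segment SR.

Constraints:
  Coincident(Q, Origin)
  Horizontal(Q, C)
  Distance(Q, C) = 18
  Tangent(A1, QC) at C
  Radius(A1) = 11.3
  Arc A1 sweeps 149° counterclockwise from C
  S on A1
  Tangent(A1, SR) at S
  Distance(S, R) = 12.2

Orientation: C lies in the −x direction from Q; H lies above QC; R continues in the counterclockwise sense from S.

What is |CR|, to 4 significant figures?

27.66

On A1, C sits at bearing -90° from H; a 149° counterclockwise sweep puts S at bearing 59°, so S = H + 11.3·(cos 59°, sin 59°) = (-12.18, 20.99). Tangency of A1 to SR means the radius HS is perpendicular to SR, so SR runs along (−sin 59°, cos 59°); with |SR| = 12.2, R = (-22.64, 27.27). Then |CR| = |R − C| = 27.66.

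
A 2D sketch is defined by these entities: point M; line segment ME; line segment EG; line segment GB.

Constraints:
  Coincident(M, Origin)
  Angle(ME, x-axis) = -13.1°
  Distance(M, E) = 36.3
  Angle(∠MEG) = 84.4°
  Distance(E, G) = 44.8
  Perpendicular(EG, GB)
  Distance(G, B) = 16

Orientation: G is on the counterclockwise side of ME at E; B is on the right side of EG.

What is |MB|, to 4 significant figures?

66.48

∠MEG = 84.4°, so EG runs at -13.1° + (180° − 84.4°) = 82.50° from the x-axis; with |EG| = 44.8, G = E + 44.8·(cos 82.50°, sin 82.50°) = (41.20, 36.19). The perpendicularity gives GB at right angles to EG; with |GB| = 16.0 on the right of EG, B = G + 16.0·(0.9914, -0.1305) = (57.07, 34.10). Then |MB| = |B − M| = 66.48.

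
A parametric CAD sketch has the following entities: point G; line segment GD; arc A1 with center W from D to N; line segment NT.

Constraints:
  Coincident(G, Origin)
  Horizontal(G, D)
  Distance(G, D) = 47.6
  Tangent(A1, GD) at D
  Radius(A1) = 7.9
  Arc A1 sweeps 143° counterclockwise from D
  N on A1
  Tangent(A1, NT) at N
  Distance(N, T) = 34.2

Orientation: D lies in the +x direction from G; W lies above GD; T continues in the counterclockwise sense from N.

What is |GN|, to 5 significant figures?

54.248

G is at the origin; GD is horizontal with |GD| = 47.6 and D on the +x side, so D = (47.600, 0.0000). The tangent condition forces WD to be normal to GD, so W = D + (0, 7.9) = (47.600, 7.9000). On A1, D sits at bearing -90° from W; a 143° counterclockwise sweep puts N at bearing 53°, so N = W + 7.9·(cos 53°, sin 53°) = (52.354, 14.209). Then |GN| = |N − G| = 54.248.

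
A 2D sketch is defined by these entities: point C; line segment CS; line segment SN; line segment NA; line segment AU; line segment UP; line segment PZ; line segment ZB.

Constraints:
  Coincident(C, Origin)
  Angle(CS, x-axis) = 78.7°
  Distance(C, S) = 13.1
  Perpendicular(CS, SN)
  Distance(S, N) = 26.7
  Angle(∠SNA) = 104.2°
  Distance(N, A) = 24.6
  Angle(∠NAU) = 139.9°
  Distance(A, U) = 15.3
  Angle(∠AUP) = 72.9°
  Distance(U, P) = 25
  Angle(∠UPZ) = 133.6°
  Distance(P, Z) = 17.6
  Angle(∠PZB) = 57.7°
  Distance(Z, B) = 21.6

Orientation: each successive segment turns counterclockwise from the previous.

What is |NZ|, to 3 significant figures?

19.3

C is at the origin; CS runs at 78.7° with length 13.1, so S = (2.57, 12.8). CS ⟂ SN, so SN runs at 169°; with |SN| = 26.7, N = (-23.6, 18.1). ∠SNA = 104.2° gives NA at -116° from the x-axis; with |NA| = 24.6, A = (-34.2, -4.13). ∠NAU = 139.9° gives AU at -75.4° from the x-axis; with |AU| = 15.3, U = (-30.3, -18.9). ∠AUP = 72.9° gives UP at 31.7° from the x-axis; with |UP| = 25.0, P = (-9.08, -5.79). ∠UPZ = 133.6° gives PZ at 78.1° from the x-axis; with |PZ| = 17.6, Z = (-5.45, 11.4). Then |NZ| = |Z − N| = 19.3.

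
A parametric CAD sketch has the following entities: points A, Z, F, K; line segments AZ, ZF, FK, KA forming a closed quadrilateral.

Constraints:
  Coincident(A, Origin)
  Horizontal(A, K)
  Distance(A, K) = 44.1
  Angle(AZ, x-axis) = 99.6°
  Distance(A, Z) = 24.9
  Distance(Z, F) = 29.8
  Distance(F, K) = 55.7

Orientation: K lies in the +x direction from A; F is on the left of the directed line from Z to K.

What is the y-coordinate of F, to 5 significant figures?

47.446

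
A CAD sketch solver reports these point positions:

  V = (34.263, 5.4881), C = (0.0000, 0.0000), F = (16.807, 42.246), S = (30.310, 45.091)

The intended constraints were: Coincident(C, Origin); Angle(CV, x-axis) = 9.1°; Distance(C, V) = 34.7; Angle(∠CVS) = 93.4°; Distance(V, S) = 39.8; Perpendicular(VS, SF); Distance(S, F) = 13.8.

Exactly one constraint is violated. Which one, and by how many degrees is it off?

Perpendicular(VS, SF) — off by 6.20°.

C = (0.00, 0.00) ✓; CV at 9.100° ✓; |CV| = 34.70 ✓; ∠CVS = 93.40° ✓; |VS| = 39.80 ✓; ∠(VS, SF) = 96.20° ✗; |SF| = 13.80 ✓.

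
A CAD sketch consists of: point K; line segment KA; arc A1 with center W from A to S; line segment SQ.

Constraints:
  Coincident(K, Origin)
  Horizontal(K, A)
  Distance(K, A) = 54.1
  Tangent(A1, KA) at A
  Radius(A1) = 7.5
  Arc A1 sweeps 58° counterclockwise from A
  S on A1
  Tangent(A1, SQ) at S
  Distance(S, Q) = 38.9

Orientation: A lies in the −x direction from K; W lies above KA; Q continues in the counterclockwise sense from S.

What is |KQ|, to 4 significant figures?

45.49

K is at the origin; K and A share the same y with |KA| = 54.1 and A on the −x side, so A = (-54.10, 0.000). Since A1 is tangent to KA there, WA ⟂ KA, so W = A + (0, 7.5) = (-54.10, 7.500). On A1, A sits at bearing -90° from W; a 58° counterclockwise sweep puts S at bearing -32°, so S = W + 7.5·(cos -32°, sin -32°) = (-47.74, 3.526). A1 meets SQ tangentially, so WS is at right angles to SQ, so SQ runs along (−sin -32°, cos -32°); with |SQ| = 38.9, Q = (-27.13, 36.51). Then |KQ| = |Q − K| = 45.49.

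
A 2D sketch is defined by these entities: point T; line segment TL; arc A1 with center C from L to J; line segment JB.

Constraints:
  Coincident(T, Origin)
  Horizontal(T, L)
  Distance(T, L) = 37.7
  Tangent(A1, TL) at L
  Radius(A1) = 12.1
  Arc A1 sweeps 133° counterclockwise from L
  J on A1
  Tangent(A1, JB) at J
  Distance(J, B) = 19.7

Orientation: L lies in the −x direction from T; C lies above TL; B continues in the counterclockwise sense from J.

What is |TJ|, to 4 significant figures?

35.31

T is at the origin; T and L share the same y with |TL| = 37.7 and L on the −x side, so L = (-37.70, 0.000). A1 meets TL tangentially, so CL is at right angles to TL, so C = L + (0, 12.1) = (-37.70, 12.10). On A1, L sits at bearing -90° from C; a 133° counterclockwise sweep puts J at bearing 43°, so J = C + 12.1·(cos 43°, sin 43°) = (-28.85, 20.35). Then |TJ| = |J − T| = 35.31.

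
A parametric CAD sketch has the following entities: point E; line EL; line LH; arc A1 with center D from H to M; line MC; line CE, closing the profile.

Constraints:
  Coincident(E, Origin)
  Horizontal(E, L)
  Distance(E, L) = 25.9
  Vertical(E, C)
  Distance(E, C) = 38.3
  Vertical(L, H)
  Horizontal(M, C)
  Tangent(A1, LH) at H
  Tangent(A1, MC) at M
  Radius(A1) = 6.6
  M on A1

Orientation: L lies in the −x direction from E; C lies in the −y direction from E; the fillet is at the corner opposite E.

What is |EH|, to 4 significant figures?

40.94

E is at the origin; EL is horizontal with |EL| = 25.9 and L on the −x side, so L = (-25.90, 0.000). EC is vertical with |EC| = 38.3 and C on the −y side, so C = (0.000, -38.30). The virtual corner opposite E is at (-25.90, -38.30). Tangency of A1 to LH means the radius DH is perpendicular to LH and tangency of A1 to MC means the radius DM is perpendicular to MC, with radius 6.6, so the center D sits 6.6 in from both sides at D = (-19.30, -31.70). That places the tangent points at H = (-25.90, -31.70) on LH and M = (-19.30, -38.30) on MC. Then |EH| = |H − E| = 40.94.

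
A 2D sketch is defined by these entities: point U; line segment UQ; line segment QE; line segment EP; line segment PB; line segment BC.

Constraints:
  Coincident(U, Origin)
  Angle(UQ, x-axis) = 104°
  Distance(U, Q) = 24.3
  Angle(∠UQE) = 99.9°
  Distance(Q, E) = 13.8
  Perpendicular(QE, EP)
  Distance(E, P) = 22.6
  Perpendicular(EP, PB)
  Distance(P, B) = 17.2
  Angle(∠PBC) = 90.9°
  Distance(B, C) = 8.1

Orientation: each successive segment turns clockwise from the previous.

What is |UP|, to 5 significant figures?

18.028

U is at the origin; UQ runs at 104.0° with length 24.3, so Q = (-5.8787, 23.578). ∠UQE = 99.9° gives QE at 23.900° from the x-axis; with |QE| = 13.8, E = (6.7380, 29.169). The perpendicularity gives EP at right angles to QE, so EP runs at -66.100°; with |EP| = 22.6, P = (15.894, 8.5070). Then |UP| = |P − U| = 18.028.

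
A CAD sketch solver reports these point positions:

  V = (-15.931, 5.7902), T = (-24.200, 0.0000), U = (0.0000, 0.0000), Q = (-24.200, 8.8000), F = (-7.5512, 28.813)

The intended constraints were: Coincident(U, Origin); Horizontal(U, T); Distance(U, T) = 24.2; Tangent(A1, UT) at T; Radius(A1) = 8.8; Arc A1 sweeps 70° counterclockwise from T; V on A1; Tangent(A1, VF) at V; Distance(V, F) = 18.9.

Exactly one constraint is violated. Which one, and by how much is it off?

Distance(V, F) = 18.9 — off by 5.60.

U = (0.00, 0.00) ✓; U.y = 0.00, T.y = 0.00 ✓; |UT| = 24.20 ✓; ∠(QT, TU) = 90.00° ✓; |QT| = 8.800 ✓; bearing(Q→V) − bearing(Q→T) = 70.00° ✓; |QV| = 8.800 ✓; ∠(QV, VF) = 90.00° ✓; |VF| = 24.50 ✗.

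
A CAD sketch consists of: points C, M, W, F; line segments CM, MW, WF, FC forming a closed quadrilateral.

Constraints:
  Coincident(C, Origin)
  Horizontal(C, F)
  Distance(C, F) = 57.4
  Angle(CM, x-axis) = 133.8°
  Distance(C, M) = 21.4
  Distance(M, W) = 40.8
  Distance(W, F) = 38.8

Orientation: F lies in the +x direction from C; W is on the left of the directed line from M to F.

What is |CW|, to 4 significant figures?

33.66

Checks: |MW| = 40.80 ✓; |WF| = 38.80 ✓.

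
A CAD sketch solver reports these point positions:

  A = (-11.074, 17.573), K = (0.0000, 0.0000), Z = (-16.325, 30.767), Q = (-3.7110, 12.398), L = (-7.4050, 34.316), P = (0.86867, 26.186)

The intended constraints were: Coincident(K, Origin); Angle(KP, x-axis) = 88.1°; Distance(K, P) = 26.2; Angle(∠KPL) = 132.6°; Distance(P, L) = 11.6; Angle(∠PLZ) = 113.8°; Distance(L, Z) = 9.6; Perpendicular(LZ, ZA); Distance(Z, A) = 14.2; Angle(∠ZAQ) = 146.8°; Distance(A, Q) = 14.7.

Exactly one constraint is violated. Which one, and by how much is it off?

Distance(A, Q) = 14.7 — off by 5.70.

K = (0.00, 0.00) ✓; KP at 88.10° ✓; |KP| = 26.20 ✓; ∠KPL = 132.6° ✓; |PL| = 11.60 ✓; ∠PLZ = 113.8° ✓; |LZ| = 9.600 ✓; ∠(LZ, ZA) = 90.01° ✓; |ZA| = 14.20 ✓; ∠ZAQ = 146.8° ✓; |AQ| = 9.000 ✗.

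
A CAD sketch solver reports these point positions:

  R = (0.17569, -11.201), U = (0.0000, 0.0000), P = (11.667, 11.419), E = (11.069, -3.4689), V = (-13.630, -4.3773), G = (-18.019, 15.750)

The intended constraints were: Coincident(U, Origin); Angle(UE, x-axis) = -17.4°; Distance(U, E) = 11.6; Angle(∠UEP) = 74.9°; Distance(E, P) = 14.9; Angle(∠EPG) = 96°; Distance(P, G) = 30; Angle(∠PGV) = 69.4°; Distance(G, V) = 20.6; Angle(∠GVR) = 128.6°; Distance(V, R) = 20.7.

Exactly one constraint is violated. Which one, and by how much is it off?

Distance(V, R) = 20.7 — off by 5.30.

U = (0.00, 0.00) ✓; UE at -17.40° ✓; |UE| = 11.60 ✓; ∠UEP = 74.90° ✓; |EP| = 14.90 ✓; ∠EPG = 96.00° ✓; |PG| = 30.00 ✓; ∠PGV = 69.40° ✓; |GV| = 20.60 ✓; ∠GVR = 128.6° ✓; |VR| = 15.40 ✗.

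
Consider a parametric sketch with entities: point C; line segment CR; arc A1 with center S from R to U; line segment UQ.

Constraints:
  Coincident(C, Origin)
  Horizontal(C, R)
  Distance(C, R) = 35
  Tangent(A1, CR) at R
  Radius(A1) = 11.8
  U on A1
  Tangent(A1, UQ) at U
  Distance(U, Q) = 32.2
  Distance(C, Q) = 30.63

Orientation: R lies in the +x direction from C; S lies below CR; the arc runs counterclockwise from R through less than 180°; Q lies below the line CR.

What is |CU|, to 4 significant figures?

26.07

C is at the origin; C and R share the same y with |CR| = 35.0 and R on the +x side, so R = (35.00, 0.000). Tangency of A1 to CR means the radius SR is perpendicular to CR, so S = R + (0, -11.8) = (35.00, -11.80). Since SU ⟂ UQ (tangency), |SQ| = √(11.8² + 32.2²) = 34.29 regardless of where U sits on A1. So Q lies on both circle(C, 30.63) and circle(S, 34.29); the below-CR intersection is Q = (5.962, -30.04). U is the foot of the tangent from Q: U = (25.67, -4.578).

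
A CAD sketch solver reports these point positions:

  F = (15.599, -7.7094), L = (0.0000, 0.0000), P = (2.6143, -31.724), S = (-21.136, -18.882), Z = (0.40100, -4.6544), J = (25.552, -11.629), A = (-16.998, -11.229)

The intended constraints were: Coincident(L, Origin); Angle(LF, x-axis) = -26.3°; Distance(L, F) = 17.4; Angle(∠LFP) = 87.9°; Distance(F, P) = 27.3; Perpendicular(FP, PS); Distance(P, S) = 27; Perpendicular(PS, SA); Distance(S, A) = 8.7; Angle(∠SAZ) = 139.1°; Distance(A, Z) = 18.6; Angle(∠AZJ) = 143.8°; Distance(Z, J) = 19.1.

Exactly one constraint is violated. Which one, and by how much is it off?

Distance(Z, J) = 19.1 — off by 7.00.

L = (0.00, 0.00) ✓; LF at -26.30° ✓; |LF| = 17.40 ✓; ∠LFP = 87.90° ✓; |FP| = 27.30 ✓; ∠(FP, PS) = 90.00° ✓; |PS| = 27.00 ✓; ∠(PS, SA) = 90.00° ✓; |SA| = 8.700 ✓; ∠SAZ = 139.1° ✓; |AZ| = 18.60 ✓; ∠AZJ = 143.8° ✓; |ZJ| = 26.10 ✗.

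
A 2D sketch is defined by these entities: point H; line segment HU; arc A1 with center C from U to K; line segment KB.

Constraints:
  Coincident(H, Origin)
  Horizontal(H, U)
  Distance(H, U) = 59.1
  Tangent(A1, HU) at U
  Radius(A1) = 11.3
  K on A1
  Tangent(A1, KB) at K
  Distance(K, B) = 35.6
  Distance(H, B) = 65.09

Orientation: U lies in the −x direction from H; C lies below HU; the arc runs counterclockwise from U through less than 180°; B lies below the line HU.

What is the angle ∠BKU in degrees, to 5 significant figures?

115.79°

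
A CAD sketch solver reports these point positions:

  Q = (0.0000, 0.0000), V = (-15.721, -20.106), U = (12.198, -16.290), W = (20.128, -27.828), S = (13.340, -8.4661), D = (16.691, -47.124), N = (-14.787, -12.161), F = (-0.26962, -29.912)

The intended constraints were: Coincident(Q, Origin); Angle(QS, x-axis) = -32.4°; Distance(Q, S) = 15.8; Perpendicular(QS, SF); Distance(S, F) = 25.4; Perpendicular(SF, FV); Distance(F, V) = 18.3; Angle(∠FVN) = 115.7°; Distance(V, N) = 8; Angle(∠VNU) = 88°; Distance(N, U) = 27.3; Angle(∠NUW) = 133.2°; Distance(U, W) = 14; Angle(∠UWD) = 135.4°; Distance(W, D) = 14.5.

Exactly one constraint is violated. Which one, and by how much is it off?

Distance(W, D) = 14.5 — off by 5.10.

Q = (0.00, 0.00) ✓; QS at -32.40° ✓; |QS| = 15.80 ✓; ∠(QS, SF) = 90.00° ✓; |SF| = 25.40 ✓; ∠(SF, FV) = 90.00° ✓; |FV| = 18.30 ✓; ∠FVN = 115.7° ✓; |VN| = 8.000 ✓; ∠VNU = 88.01° ✓; |NU| = 27.30 ✓; ∠NUW = 133.2° ✓; |UW| = 14.00 ✓; ∠UWD = 135.4° ✓; |WD| = 19.60 ✗.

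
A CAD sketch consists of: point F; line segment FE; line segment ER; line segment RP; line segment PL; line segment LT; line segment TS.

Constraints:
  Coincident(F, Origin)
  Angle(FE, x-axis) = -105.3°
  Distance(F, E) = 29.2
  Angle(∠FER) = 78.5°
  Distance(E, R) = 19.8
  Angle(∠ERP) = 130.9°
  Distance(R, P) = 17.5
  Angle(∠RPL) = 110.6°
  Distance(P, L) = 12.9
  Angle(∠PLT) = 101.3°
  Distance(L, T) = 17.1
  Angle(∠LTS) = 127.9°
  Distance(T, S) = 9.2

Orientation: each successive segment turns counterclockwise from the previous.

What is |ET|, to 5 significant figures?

21.387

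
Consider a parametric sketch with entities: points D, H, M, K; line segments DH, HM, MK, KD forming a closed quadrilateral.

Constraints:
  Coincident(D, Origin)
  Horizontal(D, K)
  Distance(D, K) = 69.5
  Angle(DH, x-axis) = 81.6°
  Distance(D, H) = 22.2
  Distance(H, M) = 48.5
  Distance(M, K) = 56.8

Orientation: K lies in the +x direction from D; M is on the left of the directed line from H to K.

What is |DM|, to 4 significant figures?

65.86

D is at the origin; D and K share the same y with |DK| = 69.5 and K in +x, so K = (69.5, 0). DH runs at 81.6° with |DH| = 22.2, so H = (3.243, 21.96). M is determined by |HM| = 48.5 and |MK| = 56.8 together: it lies at the intersection of circle(H, 48.5) and circle(K, 56.8). With |HK| = 69.80, the foot of the radical line on HK is 28.64 from H and the perpendicular offset is √(48.5² − 28.64²) = 39.14. Taking the left-of-HK solution: M = (42.74, 50.10).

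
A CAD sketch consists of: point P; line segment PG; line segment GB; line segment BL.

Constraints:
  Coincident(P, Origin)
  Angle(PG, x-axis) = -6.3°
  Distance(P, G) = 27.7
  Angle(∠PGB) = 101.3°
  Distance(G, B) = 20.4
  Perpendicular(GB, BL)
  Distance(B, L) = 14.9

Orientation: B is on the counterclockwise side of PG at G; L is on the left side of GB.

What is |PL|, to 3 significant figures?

28.6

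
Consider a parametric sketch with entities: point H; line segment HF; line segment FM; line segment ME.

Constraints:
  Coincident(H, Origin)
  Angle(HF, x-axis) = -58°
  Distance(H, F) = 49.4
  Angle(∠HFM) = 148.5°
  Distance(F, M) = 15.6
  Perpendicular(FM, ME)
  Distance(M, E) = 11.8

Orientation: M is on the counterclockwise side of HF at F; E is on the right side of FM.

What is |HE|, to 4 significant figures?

68.89

H is at the origin; HF runs at -58.0° with length 49.4, so F = 49.4·(cos -58.0°, sin -58.0°) = (26.18, -41.89). ∠HFM = 148.5°, so FM runs at -58.0° + (180° − 148.5°) = -26.50° from the x-axis; with |FM| = 15.6, M = F + 15.6·(cos -26.50°, sin -26.50°) = (40.14, -48.85). FM ⟂ ME; with |ME| = 11.8 on the right of FM, E = M + 11.8·(-0.4462, -0.8949) = (34.87, -59.41). Then |HE| = |E − H| = 68.89.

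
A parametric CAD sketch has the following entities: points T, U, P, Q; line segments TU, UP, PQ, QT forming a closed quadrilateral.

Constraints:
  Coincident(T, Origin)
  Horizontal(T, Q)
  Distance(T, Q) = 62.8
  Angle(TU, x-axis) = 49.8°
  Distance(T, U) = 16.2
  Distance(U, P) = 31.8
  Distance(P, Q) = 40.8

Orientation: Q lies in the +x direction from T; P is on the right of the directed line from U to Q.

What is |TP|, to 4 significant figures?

29.74

T is at the origin; T and Q share the same y with |TQ| = 62.8 and Q in +x, so Q = (62.8, 0). TU runs at 49.8° with |TU| = 16.2, so U = (10.46, 12.37). P is determined by |UP| = 31.8 and |PQ| = 40.8 together: it lies at the intersection of circle(U, 31.8) and circle(Q, 40.8). With |UQ| = 53.79, the foot of the radical line on UQ is 20.82 from U and the perpendicular offset is √(31.8² − 20.82²) = 24.04. Taking the right-of-UQ solution: P = (25.19, -15.81).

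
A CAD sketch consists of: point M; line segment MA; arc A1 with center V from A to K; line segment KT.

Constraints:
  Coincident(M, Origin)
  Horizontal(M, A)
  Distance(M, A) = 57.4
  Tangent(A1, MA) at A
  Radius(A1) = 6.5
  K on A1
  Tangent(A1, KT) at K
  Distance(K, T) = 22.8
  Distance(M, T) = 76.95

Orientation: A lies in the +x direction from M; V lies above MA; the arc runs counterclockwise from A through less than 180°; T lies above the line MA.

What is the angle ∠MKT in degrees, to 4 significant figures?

118.6°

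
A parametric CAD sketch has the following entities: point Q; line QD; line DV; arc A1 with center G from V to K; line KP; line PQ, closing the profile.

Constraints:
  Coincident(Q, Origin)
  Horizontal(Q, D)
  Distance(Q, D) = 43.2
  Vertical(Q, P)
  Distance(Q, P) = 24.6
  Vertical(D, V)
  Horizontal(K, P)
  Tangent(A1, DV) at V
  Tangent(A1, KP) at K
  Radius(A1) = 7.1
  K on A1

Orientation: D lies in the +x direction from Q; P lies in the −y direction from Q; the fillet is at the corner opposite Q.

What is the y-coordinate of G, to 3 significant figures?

-17.5

Q is at the origin; Q and D share the same y with |QD| = 43.2 and D on the +x side, so D = (43.2, 0.00). Q and P share the same x with |QP| = 24.6 and P on the −y side, so P = (0.00, -24.6). The virtual corner opposite Q is at (43.2, -24.6). Since A1 is tangent to DV there, GV ⟂ DV and since A1 is tangent to KP there, GK ⟂ KP, with radius 7.1, so the center G sits 7.1 in from both sides at G = (36.1, -17.5). So G.y = -17.5.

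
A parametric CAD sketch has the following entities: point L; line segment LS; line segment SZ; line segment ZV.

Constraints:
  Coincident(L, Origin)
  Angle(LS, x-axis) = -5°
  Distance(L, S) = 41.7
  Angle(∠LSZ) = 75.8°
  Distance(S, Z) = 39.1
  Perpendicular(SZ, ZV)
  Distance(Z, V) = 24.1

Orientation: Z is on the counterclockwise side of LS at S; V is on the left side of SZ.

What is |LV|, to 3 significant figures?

33.2

L is at the origin; LS runs at -5.0° with length 41.7, so S = 41.7·(cos -5.0°, sin -5.0°) = (41.5, -3.63). ∠LSZ = 75.8°, so SZ runs at -5.0° + (180° − 75.8°) = 99.2° from the x-axis; with |SZ| = 39.1, Z = S + 39.1·(cos 99.2°, sin 99.2°) = (35.3, 35.0). The perpendicularity gives ZV at right angles to SZ; with |ZV| = 24.1 on the left of SZ, V = Z + 24.1·(-0.987, -0.160) = (11.5, 31.1). Then |LV| = |V − L| = 33.2.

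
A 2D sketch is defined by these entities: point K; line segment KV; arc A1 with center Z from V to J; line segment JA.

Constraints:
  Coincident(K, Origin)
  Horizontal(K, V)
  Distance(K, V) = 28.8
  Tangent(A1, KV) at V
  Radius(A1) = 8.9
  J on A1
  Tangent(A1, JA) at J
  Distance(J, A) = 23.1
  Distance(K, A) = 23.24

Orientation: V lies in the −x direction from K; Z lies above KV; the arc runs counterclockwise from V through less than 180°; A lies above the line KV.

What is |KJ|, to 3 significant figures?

22.0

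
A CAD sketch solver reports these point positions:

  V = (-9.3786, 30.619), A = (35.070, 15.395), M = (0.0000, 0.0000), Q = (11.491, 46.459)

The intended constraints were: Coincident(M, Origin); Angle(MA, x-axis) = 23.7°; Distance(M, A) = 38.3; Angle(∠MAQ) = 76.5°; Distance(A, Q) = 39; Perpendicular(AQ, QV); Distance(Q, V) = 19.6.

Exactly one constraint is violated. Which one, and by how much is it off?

Distance(Q, V) = 19.6 — off by 6.60.

M = (0.00, 0.00) ✓; MA at 23.70° ✓; |MA| = 38.30 ✓; ∠MAQ = 76.50° ✓; |AQ| = 39.00 ✓; ∠(AQ, QV) = 90.00° ✓; |QV| = 26.20 ✗.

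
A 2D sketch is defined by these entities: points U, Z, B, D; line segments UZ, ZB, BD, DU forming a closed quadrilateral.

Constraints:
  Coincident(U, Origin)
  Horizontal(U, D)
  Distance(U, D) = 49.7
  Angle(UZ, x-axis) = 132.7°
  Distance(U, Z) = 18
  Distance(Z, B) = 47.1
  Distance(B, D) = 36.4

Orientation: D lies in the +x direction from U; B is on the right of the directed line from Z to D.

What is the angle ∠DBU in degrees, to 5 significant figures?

98.093°

Checks: |ZB| = 47.10 ✓; |BD| = 36.40 ✓.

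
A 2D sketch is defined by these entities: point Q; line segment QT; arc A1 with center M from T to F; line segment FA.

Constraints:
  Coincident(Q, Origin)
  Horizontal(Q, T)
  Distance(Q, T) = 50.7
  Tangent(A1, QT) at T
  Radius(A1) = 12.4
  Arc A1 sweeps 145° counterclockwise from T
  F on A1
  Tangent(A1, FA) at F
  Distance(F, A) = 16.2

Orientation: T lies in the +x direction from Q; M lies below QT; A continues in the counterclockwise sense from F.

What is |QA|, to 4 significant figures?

65.17

Q is at the origin; QT is horizontal with |QT| = 50.7 and T on the +x side, so T = (50.70, 0.000). A1 meets QT tangentially, so MT is at right angles to QT, so M = T + (0, -12.4) = (50.70, -12.40). On A1, T sits at bearing 90° from M; a 145° counterclockwise sweep puts F at bearing 235°, so F = M + 12.4·(cos 235°, sin 235°) = (43.59, -22.56). Tangency of A1 to FA means the radius MF is perpendicular to FA, so FA runs along (−sin 235°, cos 235°); with |FA| = 16.2, A = (56.86, -31.85). Then |QA| = |A − Q| = 65.17.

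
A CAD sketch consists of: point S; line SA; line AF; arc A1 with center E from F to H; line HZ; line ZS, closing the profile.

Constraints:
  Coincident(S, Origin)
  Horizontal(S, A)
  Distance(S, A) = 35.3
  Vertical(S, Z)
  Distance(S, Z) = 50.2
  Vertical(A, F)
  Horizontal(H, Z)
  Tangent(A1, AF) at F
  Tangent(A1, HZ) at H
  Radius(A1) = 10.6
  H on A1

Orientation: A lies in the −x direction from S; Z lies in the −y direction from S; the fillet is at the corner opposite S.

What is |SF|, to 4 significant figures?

53.05

The virtual corner opposite S is at (-35.30, -50.20). The tangent condition forces EF to be normal to AF and since A1 is tangent to HZ there, EH ⟂ HZ, with radius 10.6, so the center E sits 10.6 in from both sides at E = (-24.70, -39.60). That places the tangent points at F = (-35.30, -39.60) on AF and H = (-24.70, -50.20) on HZ. Then |SF| = |F − S| = 53.05.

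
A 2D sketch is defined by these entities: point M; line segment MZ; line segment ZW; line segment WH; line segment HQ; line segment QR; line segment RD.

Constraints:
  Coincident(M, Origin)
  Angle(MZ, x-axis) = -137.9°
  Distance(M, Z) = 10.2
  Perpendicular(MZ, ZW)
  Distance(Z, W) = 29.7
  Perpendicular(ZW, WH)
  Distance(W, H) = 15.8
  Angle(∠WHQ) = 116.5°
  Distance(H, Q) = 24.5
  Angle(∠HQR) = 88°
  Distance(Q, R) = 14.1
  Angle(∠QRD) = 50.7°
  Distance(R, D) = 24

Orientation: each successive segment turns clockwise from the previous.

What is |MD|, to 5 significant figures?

26.986

∠HQR = 88.0° gives QR at -113.40° from the x-axis; with |QR| = 14.1, R = (1.4545, 3.9113). ∠QRD = 50.7° gives RD at 117.30° from the x-axis; with |RD| = 24.0, D = (-9.5531, 25.238). Then |MD| = |D − M| = 26.986.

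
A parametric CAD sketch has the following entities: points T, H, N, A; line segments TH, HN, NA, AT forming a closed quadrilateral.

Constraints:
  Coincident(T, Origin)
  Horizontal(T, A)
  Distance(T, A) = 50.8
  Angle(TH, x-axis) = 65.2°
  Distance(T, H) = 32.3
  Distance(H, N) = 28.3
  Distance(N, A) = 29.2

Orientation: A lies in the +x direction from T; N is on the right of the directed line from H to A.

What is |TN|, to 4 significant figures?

21.80

Checks: |HN| = 28.30 ✓; |NA| = 29.20 ✓.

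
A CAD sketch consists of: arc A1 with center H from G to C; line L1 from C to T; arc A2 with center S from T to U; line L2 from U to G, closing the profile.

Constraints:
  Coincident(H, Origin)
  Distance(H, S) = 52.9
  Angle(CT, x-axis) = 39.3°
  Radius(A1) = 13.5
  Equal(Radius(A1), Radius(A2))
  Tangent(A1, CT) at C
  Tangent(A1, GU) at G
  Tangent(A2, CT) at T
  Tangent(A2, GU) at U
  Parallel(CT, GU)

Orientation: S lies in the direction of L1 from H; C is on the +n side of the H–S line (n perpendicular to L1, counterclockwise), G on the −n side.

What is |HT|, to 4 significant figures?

54.60

Tangency of A1 to both parallel lines with radius 13.5 puts C and G at H ± 13.5·n: C = (-8.551, 10.45), G = (8.551, -10.45). Equal radii place T and U the same way about S: T = S + 13.5·n = (32.39, 43.95), U = S − 13.5·n = (49.49, 23.06). Then |HT| = |T − H| = 54.60.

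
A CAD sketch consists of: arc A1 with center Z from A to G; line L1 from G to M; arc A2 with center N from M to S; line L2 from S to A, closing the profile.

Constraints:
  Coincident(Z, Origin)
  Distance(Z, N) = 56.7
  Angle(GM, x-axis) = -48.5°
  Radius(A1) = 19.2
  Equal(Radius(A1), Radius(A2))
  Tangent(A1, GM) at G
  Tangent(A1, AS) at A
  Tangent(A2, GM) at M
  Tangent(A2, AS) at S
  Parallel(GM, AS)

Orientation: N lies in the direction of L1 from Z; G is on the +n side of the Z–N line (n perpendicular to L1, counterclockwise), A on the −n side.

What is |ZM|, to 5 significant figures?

59.863

The slot axis is L1's direction at -48.5°, so u = (cos -48.5°, sin -48.5°) = (0.66262, -0.74896) and n = (−sin -48.5°, cos -48.5°) = (0.74896, 0.66262). Z is at the origin and N lies 56.7 along u from Z, so N = 56.7·u = (37.571, -42.466). Tangency of A1 to both parallel lines with radius 19.2 puts G and A at Z ± 19.2·n: G = (14.380, 12.722), A = (-14.380, -12.722). Equal radii place M and S the same way about N: M = N + 19.2·n = (51.951, -29.743), S = N − 19.2·n = (23.191, -55.188). Then |ZM| = |M − Z| = 59.863.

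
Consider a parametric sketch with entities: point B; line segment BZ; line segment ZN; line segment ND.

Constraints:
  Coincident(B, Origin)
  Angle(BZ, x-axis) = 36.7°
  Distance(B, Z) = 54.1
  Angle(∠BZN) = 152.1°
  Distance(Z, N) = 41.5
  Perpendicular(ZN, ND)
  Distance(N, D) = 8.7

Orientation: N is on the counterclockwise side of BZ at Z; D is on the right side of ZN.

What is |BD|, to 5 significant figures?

95.570

B is at the origin; BZ runs at 36.7° with length 54.1, so Z = 54.1·(cos 36.7°, sin 36.7°) = (43.376, 32.332). ∠BZN = 152.1°, so ZN runs at 36.7° + (180° − 152.1°) = 64.600° from the x-axis; with |ZN| = 41.5, N = Z + 41.5·(cos 64.600°, sin 64.600°) = (61.177, 69.820). ZN is perpendicular to ND; with |ND| = 8.7 on the right of ZN, D = N + 8.7·(0.90334, -0.42894) = (69.036, 66.088). Then |BD| = |D − B| = 95.570.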